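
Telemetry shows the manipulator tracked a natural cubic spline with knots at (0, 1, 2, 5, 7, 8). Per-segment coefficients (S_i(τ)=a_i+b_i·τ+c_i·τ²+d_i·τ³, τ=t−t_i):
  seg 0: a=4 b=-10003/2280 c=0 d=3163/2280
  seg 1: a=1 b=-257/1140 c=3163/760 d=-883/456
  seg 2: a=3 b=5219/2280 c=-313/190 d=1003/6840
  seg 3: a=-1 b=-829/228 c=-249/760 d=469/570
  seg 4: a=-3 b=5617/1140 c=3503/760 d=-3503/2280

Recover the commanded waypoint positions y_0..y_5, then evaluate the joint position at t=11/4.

y_0 = S_0(0) = a_0 = 4
y_1 = S_1(0) = a_1 = 1
y_2 = S_2(0) = a_2 = 3
y_3 = S_3(0) = a_3 = -1
y_4 = S_4(0) = a_4 = -3
y_5 = S_4(1) = 5
t_q=11/4 is in segment 2 (τ=3/4); S_2(τ)=187361/48640

y_0=4 y_1=1 y_2=3 y_3=-1 y_4=-3 y_5=5
S(11/4) = 187361/48640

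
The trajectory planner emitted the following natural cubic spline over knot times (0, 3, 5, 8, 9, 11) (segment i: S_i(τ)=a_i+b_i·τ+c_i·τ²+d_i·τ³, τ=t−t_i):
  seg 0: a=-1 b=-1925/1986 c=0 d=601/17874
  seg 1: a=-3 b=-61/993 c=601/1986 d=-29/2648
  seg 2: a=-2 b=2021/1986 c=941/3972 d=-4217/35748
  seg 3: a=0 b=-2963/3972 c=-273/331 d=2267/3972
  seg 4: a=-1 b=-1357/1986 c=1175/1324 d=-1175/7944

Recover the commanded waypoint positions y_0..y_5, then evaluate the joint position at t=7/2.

y_0 = S_0(0) = a_0 = -1
y_1 = S_1(0) = a_1 = -3
y_2 = S_2(0) = a_2 = -2
y_3 = S_3(0) = a_3 = 0
y_4 = S_4(0) = a_4 = -1
y_5 = S_4(2) = 0
t_q=7/2 is in segment 1 (τ=1/2); S_1(τ)=-62629/21184

y_0=-1 y_1=-3 y_2=-2 y_3=0 y_4=-1 y_5=0
S(7/2) = -62629/21184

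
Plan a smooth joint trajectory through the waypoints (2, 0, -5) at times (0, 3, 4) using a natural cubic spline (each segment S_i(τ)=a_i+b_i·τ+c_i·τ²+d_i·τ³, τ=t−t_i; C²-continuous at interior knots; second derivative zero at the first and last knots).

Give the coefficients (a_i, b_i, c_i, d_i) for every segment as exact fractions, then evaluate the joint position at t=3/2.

Δ: Δ0=-2/3, Δ1=-5
row 1: diag=8, rhs=-26; c'=1/8, d'=-13/4
back: M1=-13/4
M: M0=0, M1=-13/4, M2=0
seg 0: a=2, c=M0/2=0, d=(M1−M0)/(6·3)=-13/72, b=Δ0−h0·(2M0+M1)/6=23/24
seg 1: a=0, c=M1/2=-13/8, d=(M2−M1)/(6·1)=13/24, b=Δ1−h1·(2M1+M2)/6=-47/12
t_q=3/2 → seg 0, τ=3/2; S=2+23/24·τ+0·τ²+-13/72·τ³=181/64

  seg 0: a=2 b=23/24 c=0 d=-13/72
  seg 1: a=0 b=-47/12 c=-13/8 d=13/24
S(3/2) = 181/64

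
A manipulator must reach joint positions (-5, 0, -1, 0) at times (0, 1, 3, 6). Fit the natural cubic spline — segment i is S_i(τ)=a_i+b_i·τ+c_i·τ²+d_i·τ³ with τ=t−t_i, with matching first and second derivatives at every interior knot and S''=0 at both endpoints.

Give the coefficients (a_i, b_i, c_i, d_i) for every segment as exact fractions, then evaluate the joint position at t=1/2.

Δ: Δ0=5, Δ1=-1/2, Δ2=1/3
row 1: diag=6, rhs=-33; c'=1/3, d'=-11/2
row 2: denom=10−2·1/3=28/3; d'=(5−2·-11/2)/(28/3)=12/7
back: M2=12/7
back: M1=-11/2−1/3·12/7=-85/14
M: M0=0, M1=-85/14, M2=12/7, M3=0
seg 0: a=-5, c=M0/2=0, d=(M1−M0)/(6·1)=-85/84, b=Δ0−h0·(2M0+M1)/6=505/84
seg 1: a=0, c=M1/2=-85/28, d=(M2−M1)/(6·2)=109/168, b=Δ1−h1·(2M1+M2)/6=125/42
seg 2: a=-1, c=M2/2=6/7, d=(M3−M2)/(6·3)=-2/21, b=Δ2−h2·(2M2+M3)/6=-29/21
t_q=1/2 → seg 0, τ=1/2; S=-5+505/84·τ+0·τ²+-85/84·τ³=-475/224

  seg 0: a=-5 b=505/84 c=0 d=-85/84
  seg 1: a=0 b=125/42 c=-85/28 d=109/168
  seg 2: a=-1 b=-29/21 c=6/7 d=-2/21
S(1/2) = -475/224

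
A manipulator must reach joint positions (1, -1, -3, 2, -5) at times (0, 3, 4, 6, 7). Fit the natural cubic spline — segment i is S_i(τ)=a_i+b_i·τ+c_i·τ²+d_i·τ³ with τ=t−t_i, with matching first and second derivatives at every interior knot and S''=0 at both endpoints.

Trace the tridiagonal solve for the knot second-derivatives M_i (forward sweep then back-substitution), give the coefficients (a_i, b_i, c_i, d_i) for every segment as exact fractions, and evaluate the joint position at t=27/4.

Δ: Δ0=-2/3, Δ1=-2, Δ2=5/2, Δ3=-7
row 1: diag=8, rhs=-8; c'=1/8, d'=-1
row 2: denom=6−1·1/8=47/8; d'=(27−1·-1)/(47/8)=224/47
row 3: denom=6−2·16/47=250/47; d'=(-57−2·224/47)/(250/47)=-3127/250
back: M3=-3127/250
back: M2=224/47−16/47·-3127/250=1128/125
back: M1=-1−1/8·1128/125=-266/125
M: M0=0, M1=-266/125, M2=1128/125, M3=-3127/250, M4=0
seg 0: a=1, c=M0/2=0, d=(M1−M0)/(6·3)=-133/1125, b=Δ0−h0·(2M0+M1)/6=149/375
seg 1: a=-1, c=M1/2=-133/125, d=(M2−M1)/(6·1)=697/375, b=Δ1−h1·(2M1+M2)/6=-1048/375
seg 2: a=-3, c=M2/2=564/125, d=(M3−M2)/(6·2)=-5383/3000, b=Δ2−h2·(2M2+M3)/6=49/75
seg 3: a=2, c=M3/2=-3127/500, d=(M4−M3)/(6·1)=3127/1500, b=Δ3−h3·(2M3+M4)/6=-2123/750
t_q=27/4 → seg 3, τ=3/4; S=2+-2123/750·τ+-3127/500·τ²+3127/1500·τ³=-17673/6400

  seg 0: a=1 b=149/375 c=0 d=-133/1125
  seg 1: a=-1 b=-1048/375 c=-133/125 d=697/375
  seg 2: a=-3 b=49/75 c=564/125 d=-5383/3000
  seg 3: a=2 b=-2123/750 c=-3127/500 d=3127/1500
S(27/4) = -17673/6400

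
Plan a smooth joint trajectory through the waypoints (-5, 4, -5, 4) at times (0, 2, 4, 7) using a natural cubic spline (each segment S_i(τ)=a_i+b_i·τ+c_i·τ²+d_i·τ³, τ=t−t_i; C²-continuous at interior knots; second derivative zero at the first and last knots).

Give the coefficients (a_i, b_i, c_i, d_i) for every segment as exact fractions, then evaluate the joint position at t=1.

  seg 0: a=-5 b=138/19 c=0 d=-105/152
  seg 1: a=4 b=-39/38 c=-315/76 d=183/152
  seg 2: a=-5 b=-60/19 c=117/38 d=-13/38
S(1) = 239/152

Δ: Δ0=9/2, Δ1=-9/2, Δ2=3
row 1: diag=8, rhs=-54; c'=1/4, d'=-27/4
row 2: denom=10−2·1/4=19/2; d'=(45−2·-27/4)/(19/2)=117/19
back: M2=117/19
back: M1=-27/4−1/4·117/19=-315/38
M: M0=0, M1=-315/38, M2=117/19, M3=0
seg 0: a=-5, c=M0/2=0, d=(M1−M0)/(6·2)=-105/152, b=Δ0−h0·(2M0+M1)/6=138/19
seg 1: a=4, c=M1/2=-315/76, d=(M2−M1)/(6·2)=183/152, b=Δ1−h1·(2M1+M2)/6=-39/38
seg 2: a=-5, c=M2/2=117/38, d=(M3−M2)/(6·3)=-13/38, b=Δ2−h2·(2M2+M3)/6=-60/19
t_q=1 → seg 0, τ=1; S=-5+138/19·τ+0·τ²+-105/152·τ³=239/152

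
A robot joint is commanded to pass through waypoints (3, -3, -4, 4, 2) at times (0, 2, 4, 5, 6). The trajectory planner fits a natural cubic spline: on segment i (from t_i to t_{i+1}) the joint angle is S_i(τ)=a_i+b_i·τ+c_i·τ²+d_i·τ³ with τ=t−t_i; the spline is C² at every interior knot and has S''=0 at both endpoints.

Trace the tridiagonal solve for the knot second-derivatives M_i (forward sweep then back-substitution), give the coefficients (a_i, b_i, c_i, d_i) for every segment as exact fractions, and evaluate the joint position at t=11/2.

  seg 0: a=3 b=-443/168 c=0 d=-61/672
  seg 1: a=-3 b=-313/84 c=-61/112 d=725/672
  seg 2: a=-4 b=169/24 c=83/14 d=-835/168
  seg 3: a=4 b=335/84 c=-503/56 d=503/168
S(11/2) = 1847/448

Δ: Δ0=-3, Δ1=-1/2, Δ2=8, Δ3=-2
row 1: diag=8, rhs=15; c'=1/4, d'=15/8
row 2: denom=6−2·1/4=11/2; d'=(51−2·15/8)/(11/2)=189/22
row 3: denom=4−1·2/11=42/11; d'=(-60−1·189/22)/(42/11)=-503/28
back: M3=-503/28
back: M2=189/22−2/11·-503/28=83/7
back: M1=15/8−1/4·83/7=-61/56
M: M0=0, M1=-61/56, M2=83/7, M3=-503/28, M4=0
seg 0: a=3, c=M0/2=0, d=(M1−M0)/(6·2)=-61/672, b=Δ0−h0·(2M0+M1)/6=-443/168
seg 1: a=-3, c=M1/2=-61/112, d=(M2−M1)/(6·2)=725/672, b=Δ1−h1·(2M1+M2)/6=-313/84
seg 2: a=-4, c=M2/2=83/14, d=(M3−M2)/(6·1)=-835/168, b=Δ2−h2·(2M2+M3)/6=169/24
seg 3: a=4, c=M3/2=-503/56, d=(M4−M3)/(6·1)=503/168, b=Δ3−h3·(2M3+M4)/6=335/84
t_q=11/2 → seg 3, τ=1/2; S=4+335/84·τ+-503/56·τ²+503/168·τ³=1847/448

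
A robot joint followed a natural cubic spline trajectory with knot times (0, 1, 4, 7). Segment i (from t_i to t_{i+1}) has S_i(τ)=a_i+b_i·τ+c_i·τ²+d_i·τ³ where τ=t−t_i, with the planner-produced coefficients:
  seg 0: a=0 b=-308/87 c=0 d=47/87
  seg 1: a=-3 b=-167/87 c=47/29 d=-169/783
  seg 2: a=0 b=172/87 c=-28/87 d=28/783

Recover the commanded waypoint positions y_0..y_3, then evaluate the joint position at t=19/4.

y_0 = S_0(0) = a_0 = 0
y_1 = S_1(0) = a_1 = -3
y_2 = S_2(0) = a_2 = 0
y_3 = S_2(3) = 4
t_q=19/4 is in segment 2 (τ=3/4); S_2(τ)=611/464

y_0=0 y_1=-3 y_2=0 y_3=4
S(19/4) = 611/464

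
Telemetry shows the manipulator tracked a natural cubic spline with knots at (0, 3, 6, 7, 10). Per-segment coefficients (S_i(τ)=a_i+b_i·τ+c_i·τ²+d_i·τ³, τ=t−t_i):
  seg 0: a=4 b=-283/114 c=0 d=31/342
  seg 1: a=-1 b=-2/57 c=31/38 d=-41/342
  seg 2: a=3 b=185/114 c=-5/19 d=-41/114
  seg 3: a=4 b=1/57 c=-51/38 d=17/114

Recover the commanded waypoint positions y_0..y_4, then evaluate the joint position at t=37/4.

y_0 = S_0(0) = a_0 = 4
y_1 = S_1(0) = a_1 = -1
y_2 = S_2(0) = a_2 = 3
y_3 = S_3(0) = a_3 = 4
y_4 = S_3(3) = -4
t_q=37/4 is in segment 3 (τ=9/4); S_3(τ)=-2569/2432

y_0=4 y_1=-1 y_2=3 y_3=4 y_4=-4
S(37/4) = -2569/2432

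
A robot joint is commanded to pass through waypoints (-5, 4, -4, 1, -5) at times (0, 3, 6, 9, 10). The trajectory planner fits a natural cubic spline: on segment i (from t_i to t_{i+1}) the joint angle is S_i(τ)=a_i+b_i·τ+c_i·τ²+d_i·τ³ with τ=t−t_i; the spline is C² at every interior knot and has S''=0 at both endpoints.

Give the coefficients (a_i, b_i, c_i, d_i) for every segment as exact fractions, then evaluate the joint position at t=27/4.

  seg 0: a=-5 b=91/18 c=0 d=-37/162
  seg 1: a=4 b=-10/9 c=-37/18 d=83/162
  seg 2: a=-4 b=7/18 c=23/9 d=-115/162
  seg 3: a=1 b=-31/9 c=-23/6 d=23/18
S(27/4) = -329/128

Δ: Δ0=3, Δ1=-8/3, Δ2=5/3, Δ3=-6
row 1: diag=12, rhs=-34; c'=1/4, d'=-17/6
row 2: denom=12−3·1/4=45/4; d'=(26−3·-17/6)/(45/4)=46/15
row 3: denom=8−3·4/15=36/5; d'=(-46−3·46/15)/(36/5)=-23/3
back: M3=-23/3
back: M2=46/15−4/15·-23/3=46/9
back: M1=-17/6−1/4·46/9=-37/9
M: M0=0, M1=-37/9, M2=46/9, M3=-23/3, M4=0
seg 0: a=-5, c=M0/2=0, d=(M1−M0)/(6·3)=-37/162, b=Δ0−h0·(2M0+M1)/6=91/18
seg 1: a=4, c=M1/2=-37/18, d=(M2−M1)/(6·3)=83/162, b=Δ1−h1·(2M1+M2)/6=-10/9
seg 2: a=-4, c=M2/2=23/9, d=(M3−M2)/(6·3)=-115/162, b=Δ2−h2·(2M2+M3)/6=7/18
seg 3: a=1, c=M3/2=-23/6, d=(M4−M3)/(6·1)=23/18, b=Δ3−h3·(2M3+M4)/6=-31/9
t_q=27/4 → seg 2, τ=3/4; S=-4+7/18·τ+23/9·τ²+-115/162·τ³=-329/128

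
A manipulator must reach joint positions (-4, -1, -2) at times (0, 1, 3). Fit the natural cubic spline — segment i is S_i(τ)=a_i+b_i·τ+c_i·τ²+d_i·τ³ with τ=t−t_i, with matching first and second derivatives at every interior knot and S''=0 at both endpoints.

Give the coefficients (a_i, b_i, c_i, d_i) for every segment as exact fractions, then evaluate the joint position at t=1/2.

  seg 0: a=-4 b=43/12 c=0 d=-7/12
  seg 1: a=-1 b=11/6 c=-7/4 d=7/24
S(1/2) = -73/32

Δ: Δ0=3, Δ1=-1/2
row 1: diag=6, rhs=-21; c'=1/3, d'=-7/2
back: M1=-7/2
M: M0=0, M1=-7/2, M2=0
seg 0: a=-4, c=M0/2=0, d=(M1−M0)/(6·1)=-7/12, b=Δ0−h0·(2M0+M1)/6=43/12
seg 1: a=-1, c=M1/2=-7/4, d=(M2−M1)/(6·2)=7/24, b=Δ1−h1·(2M1+M2)/6=11/6
t_q=1/2 → seg 0, τ=1/2; S=-4+43/12·τ+0·τ²+-7/12·τ³=-73/32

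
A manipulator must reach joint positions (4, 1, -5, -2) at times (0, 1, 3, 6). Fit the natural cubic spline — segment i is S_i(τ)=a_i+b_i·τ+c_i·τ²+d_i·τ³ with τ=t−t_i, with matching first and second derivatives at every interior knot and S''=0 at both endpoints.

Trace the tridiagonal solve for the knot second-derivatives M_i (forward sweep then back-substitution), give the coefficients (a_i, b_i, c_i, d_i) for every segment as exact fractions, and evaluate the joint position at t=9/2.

  seg 0: a=4 b=-20/7 c=0 d=-1/7
  seg 1: a=1 b=-23/7 c=-3/7 d=2/7
  seg 2: a=-5 b=-11/7 c=9/7 d=-1/7
S(9/2) = -277/56

Δ: Δ0=-3, Δ1=-3, Δ2=1
row 1: diag=6, rhs=0; c'=1/3, d'=0
row 2: denom=10−2·1/3=28/3; d'=(24−2·0)/(28/3)=18/7
back: M2=18/7
back: M1=0−1/3·18/7=-6/7
M: M0=0, M1=-6/7, M2=18/7, M3=0
seg 0: a=4, c=M0/2=0, d=(M1−M0)/(6·1)=-1/7, b=Δ0−h0·(2M0+M1)/6=-20/7
seg 1: a=1, c=M1/2=-3/7, d=(M2−M1)/(6·2)=2/7, b=Δ1−h1·(2M1+M2)/6=-23/7
seg 2: a=-5, c=M2/2=9/7, d=(M3−M2)/(6·3)=-1/7, b=Δ2−h2·(2M2+M3)/6=-11/7
t_q=9/2 → seg 2, τ=3/2; S=-5+-11/7·τ+9/7·τ²+-1/7·τ³=-277/56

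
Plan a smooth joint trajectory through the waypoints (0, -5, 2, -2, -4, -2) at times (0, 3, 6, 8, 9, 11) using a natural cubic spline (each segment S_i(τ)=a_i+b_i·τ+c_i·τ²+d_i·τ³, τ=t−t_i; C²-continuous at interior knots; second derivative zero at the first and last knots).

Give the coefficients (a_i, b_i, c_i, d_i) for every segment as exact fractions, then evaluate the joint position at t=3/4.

Δ: Δ0=-5/3, Δ1=7/3, Δ2=-2, Δ3=-2, Δ4=1
row 1: diag=12, rhs=24; c'=1/4, d'=2
row 2: denom=10−3·1/4=37/4; d'=(-26−3·2)/(37/4)=-128/37
row 3: denom=6−2·8/37=206/37; d'=(0−2·-128/37)/(206/37)=128/103
row 4: denom=6−1·37/206=1199/206; d'=(18−1·128/103)/(1199/206)=3452/1199
back: M4=3452/1199
back: M3=128/103−37/206·3452/1199=870/1199
back: M2=-128/37−8/37·870/1199=-4336/1199
back: M1=2−1/4·-4336/1199=3482/1199
M: M0=0, M1=3482/1199, M2=-4336/1199, M3=870/1199, M4=3452/1199, M5=0
seg 0: a=0, c=M0/2=0, d=(M1−M0)/(6·3)=1741/10791, b=Δ0−h0·(2M0+M1)/6=-11218/3597
seg 1: a=-5, c=M1/2=1741/1199, d=(M2−M1)/(6·3)=-1303/3597, b=Δ1−h1·(2M1+M2)/6=4451/3597
seg 2: a=2, c=M2/2=-2168/1199, d=(M3−M2)/(6·2)=2603/7194, b=Δ2−h2·(2M2+M3)/6=608/3597
seg 3: a=-2, c=M3/2=435/1199, d=(M4−M3)/(6·1)=1291/3597, b=Δ3−h3·(2M3+M4)/6=-890/327
seg 4: a=-4, c=M4/2=1726/1199, d=(M5−M4)/(6·2)=-863/3597, b=Δ4−h4·(2M4+M5)/6=-3307/3597
t_q=3/4 → seg 0, τ=3/4; S=0+-11218/3597·τ+0·τ²+1741/10791·τ³=-174265/76736

  seg 0: a=0 b=-11218/3597 c=0 d=1741/10791
  seg 1: a=-5 b=4451/3597 c=1741/1199 d=-1303/3597
  seg 2: a=2 b=608/3597 c=-2168/1199 d=2603/7194
  seg 3: a=-2 b=-890/327 c=435/1199 d=1291/3597
  seg 4: a=-4 b=-3307/3597 c=1726/1199 d=-863/3597
S(3/4) = -174265/76736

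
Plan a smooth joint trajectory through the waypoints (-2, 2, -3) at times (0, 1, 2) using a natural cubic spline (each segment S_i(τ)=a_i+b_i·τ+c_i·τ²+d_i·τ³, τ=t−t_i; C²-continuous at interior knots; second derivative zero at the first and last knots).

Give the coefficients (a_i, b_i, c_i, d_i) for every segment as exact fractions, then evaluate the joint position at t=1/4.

Δ: Δ0=4, Δ1=-5
row 1: diag=4, rhs=-54; c'=1/4, d'=-27/2
back: M1=-27/2
M: M0=0, M1=-27/2, M2=0
seg 0: a=-2, c=M0/2=0, d=(M1−M0)/(6·1)=-9/4, b=Δ0−h0·(2M0+M1)/6=25/4
seg 1: a=2, c=M1/2=-27/4, d=(M2−M1)/(6·1)=9/4, b=Δ1−h1·(2M1+M2)/6=-1/2
t_q=1/4 → seg 0, τ=1/4; S=-2+25/4·τ+0·τ²+-9/4·τ³=-121/256

  seg 0: a=-2 b=25/4 c=0 d=-9/4
  seg 1: a=2 b=-1/2 c=-27/4 d=9/4
S(1/4) = -121/256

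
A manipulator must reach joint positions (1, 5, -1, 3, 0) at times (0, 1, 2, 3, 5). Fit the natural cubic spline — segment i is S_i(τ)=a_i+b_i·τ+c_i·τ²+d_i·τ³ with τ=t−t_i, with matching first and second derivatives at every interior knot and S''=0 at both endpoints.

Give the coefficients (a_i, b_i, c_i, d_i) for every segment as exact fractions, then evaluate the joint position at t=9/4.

  seg 0: a=1 b=1279/172 c=0 d=-591/172
  seg 1: a=5 b=-247/86 c=-1773/172 d=1235/172
  seg 2: a=-1 b=-335/172 c=483/43 d=-909/172
  seg 3: a=3 b=401/86 c=-795/172 d=265/344
S(9/4) = -9549/11008

Δ: Δ0=4, Δ1=-6, Δ2=4, Δ3=-3/2
row 1: diag=4, rhs=-60; c'=1/4, d'=-15
row 2: denom=4−1·1/4=15/4; d'=(60−1·-15)/(15/4)=20
row 3: denom=6−1·4/15=86/15; d'=(-33−1·20)/(86/15)=-795/86
back: M3=-795/86
back: M2=20−4/15·-795/86=966/43
back: M1=-15−1/4·966/43=-1773/86
M: M0=0, M1=-1773/86, M2=966/43, M3=-795/86, M4=0
seg 0: a=1, c=M0/2=0, d=(M1−M0)/(6·1)=-591/172, b=Δ0−h0·(2M0+M1)/6=1279/172
seg 1: a=5, c=M1/2=-1773/172, d=(M2−M1)/(6·1)=1235/172, b=Δ1−h1·(2M1+M2)/6=-247/86
seg 2: a=-1, c=M2/2=483/43, d=(M3−M2)/(6·1)=-909/172, b=Δ2−h2·(2M2+M3)/6=-335/172
seg 3: a=3, c=M3/2=-795/172, d=(M4−M3)/(6·2)=265/344, b=Δ3−h3·(2M3+M4)/6=401/86
t_q=9/4 → seg 2, τ=1/4; S=-1+-335/172·τ+483/43·τ²+-909/172·τ³=-9549/11008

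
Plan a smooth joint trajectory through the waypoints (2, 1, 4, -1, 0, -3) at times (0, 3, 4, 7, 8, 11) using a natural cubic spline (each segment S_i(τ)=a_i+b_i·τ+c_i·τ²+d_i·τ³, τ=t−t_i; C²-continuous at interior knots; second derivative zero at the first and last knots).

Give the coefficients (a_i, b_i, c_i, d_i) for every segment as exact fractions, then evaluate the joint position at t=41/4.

Δ: Δ0=-1/3, Δ1=3, Δ2=-5/3, Δ3=1, Δ4=-1
row 1: diag=8, rhs=20; c'=1/8, d'=5/2
row 2: denom=8−1·1/8=63/8; d'=(-28−1·5/2)/(63/8)=-244/63
row 3: denom=8−3·8/21=48/7; d'=(16−3·-244/63)/(48/7)=145/36
row 4: denom=8−1·7/48=377/48; d'=(-12−1·145/36)/(377/48)=-2308/1131
back: M4=-2308/1131
back: M3=145/36−7/48·-2308/1131=4892/1131
back: M2=-244/63−8/21·4892/1131=-6244/1131
back: M1=5/2−1/8·-6244/1131=3608/1131
M: M0=0, M1=3608/1131, M2=-6244/1131, M3=4892/1131, M4=-2308/1131, M5=0
seg 0: a=2, c=M0/2=0, d=(M1−M0)/(6·3)=1804/10179, b=Δ0−h0·(2M0+M1)/6=-727/377
seg 1: a=1, c=M1/2=1804/1131, d=(M2−M1)/(6·1)=-1642/1131, b=Δ1−h1·(2M1+M2)/6=1077/377
seg 2: a=4, c=M2/2=-3122/1131, d=(M3−M2)/(6·3)=64/117, b=Δ2−h2·(2M2+M3)/6=1913/1131
seg 3: a=-1, c=M3/2=2446/1131, d=(M4−M3)/(6·1)=-400/377, b=Δ3−h3·(2M3+M4)/6=-115/1131
seg 4: a=0, c=M4/2=-1154/1131, d=(M5−M4)/(6·3)=1154/10179, b=Δ4−h4·(2M4+M5)/6=1177/1131
t_q=41/4 → seg 4, τ=9/4; S=0+1177/1131·τ+-1154/1131·τ²+1154/10179·τ³=-18489/12064

  seg 0: a=2 b=-727/377 c=0 d=1804/10179
  seg 1: a=1 b=1077/377 c=1804/1131 d=-1642/1131
  seg 2: a=4 b=1913/1131 c=-3122/1131 d=64/117
  seg 3: a=-1 b=-115/1131 c=2446/1131 d=-400/377
  seg 4: a=0 b=1177/1131 c=-1154/1131 d=1154/10179
S(41/4) = -18489/12064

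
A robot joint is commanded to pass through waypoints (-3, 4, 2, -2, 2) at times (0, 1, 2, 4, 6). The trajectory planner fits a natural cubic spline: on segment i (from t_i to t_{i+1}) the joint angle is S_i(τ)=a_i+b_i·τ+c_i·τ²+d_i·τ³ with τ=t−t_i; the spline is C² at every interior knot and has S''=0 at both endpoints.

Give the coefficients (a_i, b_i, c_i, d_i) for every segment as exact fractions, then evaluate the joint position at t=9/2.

  seg 0: a=-3 b=391/42 c=0 d=-97/42
  seg 1: a=4 b=50/21 c=-97/14 d=107/42
  seg 2: a=2 b=-23/6 c=5/7 d=17/168
  seg 3: a=-2 b=5/21 c=37/28 d=-37/168
S(9/2) = -101/64

Δ: Δ0=7, Δ1=-2, Δ2=-2, Δ3=2
row 1: diag=4, rhs=-54; c'=1/4, d'=-27/2
row 2: denom=6−1·1/4=23/4; d'=(0−1·-27/2)/(23/4)=54/23
row 3: denom=8−2·8/23=168/23; d'=(24−2·54/23)/(168/23)=37/14
back: M3=37/14
back: M2=54/23−8/23·37/14=10/7
back: M1=-27/2−1/4·10/7=-97/7
M: M0=0, M1=-97/7, M2=10/7, M3=37/14, M4=0
seg 0: a=-3, c=M0/2=0, d=(M1−M0)/(6·1)=-97/42, b=Δ0−h0·(2M0+M1)/6=391/42
seg 1: a=4, c=M1/2=-97/14, d=(M2−M1)/(6·1)=107/42, b=Δ1−h1·(2M1+M2)/6=50/21
seg 2: a=2, c=M2/2=5/7, d=(M3−M2)/(6·2)=17/168, b=Δ2−h2·(2M2+M3)/6=-23/6
seg 3: a=-2, c=M3/2=37/28, d=(M4−M3)/(6·2)=-37/168, b=Δ3−h3·(2M3+M4)/6=5/21
t_q=9/2 → seg 3, τ=1/2; S=-2+5/21·τ+37/28·τ²+-37/168·τ³=-101/64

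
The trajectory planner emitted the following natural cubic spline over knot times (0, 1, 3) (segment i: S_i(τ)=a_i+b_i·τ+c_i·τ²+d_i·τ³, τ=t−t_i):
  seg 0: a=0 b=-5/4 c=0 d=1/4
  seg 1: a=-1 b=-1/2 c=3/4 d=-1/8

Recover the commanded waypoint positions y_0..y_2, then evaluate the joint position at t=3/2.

y_0=0 y_1=-1 y_2=0
S(3/2) = -69/64

y_0 = S_0(0) = a_0 = 0
y_1 = S_1(0) = a_1 = -1
y_2 = S_1(2) = 0
t_q=3/2 is in segment 1 (τ=1/2); S_1(τ)=-69/64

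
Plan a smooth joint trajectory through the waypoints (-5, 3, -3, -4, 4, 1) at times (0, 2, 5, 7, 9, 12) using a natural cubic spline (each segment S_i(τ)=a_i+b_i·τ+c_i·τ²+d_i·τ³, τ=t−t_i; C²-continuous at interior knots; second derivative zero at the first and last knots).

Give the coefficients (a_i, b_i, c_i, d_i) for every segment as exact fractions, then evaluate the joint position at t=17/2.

  seg 0: a=-5 b=2894/543 c=0 d=-361/1086
  seg 1: a=3 b=728/543 c=-361/181 d=1435/4887
  seg 2: a=-3 b=-1465/543 c=352/543 d=979/4344
  seg 3: a=-4 b=941/362 c=4345/2172 d=-353/543
  seg 4: a=4 b=3041/1086 c=-4127/2172 d=4127/19548
S(17/2) = 6389/2896

Δ: Δ0=4, Δ1=-2, Δ2=-1/2, Δ3=4, Δ4=-1
row 1: diag=10, rhs=-36; c'=3/10, d'=-18/5
row 2: denom=10−3·3/10=91/10; d'=(9−3·-18/5)/(91/10)=198/91
row 3: denom=8−2·20/91=688/91; d'=(27−2·198/91)/(688/91)=2061/688
row 4: denom=10−2·91/344=1629/172; d'=(-30−2·2061/688)/(1629/172)=-4127/1086
back: M4=-4127/1086
back: M3=2061/688−91/344·-4127/1086=4345/1086
back: M2=198/91−20/91·4345/1086=704/543
back: M1=-18/5−3/10·704/543=-722/181
M: M0=0, M1=-722/181, M2=704/543, M3=4345/1086, M4=-4127/1086, M5=0
seg 0: a=-5, c=M0/2=0, d=(M1−M0)/(6·2)=-361/1086, b=Δ0−h0·(2M0+M1)/6=2894/543
seg 1: a=3, c=M1/2=-361/181, d=(M2−M1)/(6·3)=1435/4887, b=Δ1−h1·(2M1+M2)/6=728/543
seg 2: a=-3, c=M2/2=352/543, d=(M3−M2)/(6·2)=979/4344, b=Δ2−h2·(2M2+M3)/6=-1465/543
seg 3: a=-4, c=M3/2=4345/2172, d=(M4−M3)/(6·2)=-353/543, b=Δ3−h3·(2M3+M4)/6=941/362
seg 4: a=4, c=M4/2=-4127/2172, d=(M5−M4)/(6·3)=4127/19548, b=Δ4−h4·(2M4+M5)/6=3041/1086
t_q=17/2 → seg 3, τ=3/2; S=-4+941/362·τ+4345/2172·τ²+-353/543·τ³=6389/2896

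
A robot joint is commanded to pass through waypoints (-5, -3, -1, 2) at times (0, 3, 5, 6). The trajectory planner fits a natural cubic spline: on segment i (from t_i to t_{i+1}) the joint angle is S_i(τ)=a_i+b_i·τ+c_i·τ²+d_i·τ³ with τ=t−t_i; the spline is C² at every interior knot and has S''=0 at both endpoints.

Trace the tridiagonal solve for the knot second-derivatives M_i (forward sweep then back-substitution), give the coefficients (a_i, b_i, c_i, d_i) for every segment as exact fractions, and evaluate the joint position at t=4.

  seg 0: a=-5 b=65/84 c=0 d=-1/84
  seg 1: a=-3 b=19/42 c=-3/28 d=4/21
  seg 2: a=-1 b=97/42 c=29/28 d=-29/84
S(4) = -69/28

Δ: Δ0=2/3, Δ1=1, Δ2=3
row 1: diag=10, rhs=2; c'=1/5, d'=1/5
row 2: denom=6−2·1/5=28/5; d'=(12−2·1/5)/(28/5)=29/14
back: M2=29/14
back: M1=1/5−1/5·29/14=-3/14
M: M0=0, M1=-3/14, M2=29/14, M3=0
seg 0: a=-5, c=M0/2=0, d=(M1−M0)/(6·3)=-1/84, b=Δ0−h0·(2M0+M1)/6=65/84
seg 1: a=-3, c=M1/2=-3/28, d=(M2−M1)/(6·2)=4/21, b=Δ1−h1·(2M1+M2)/6=19/42
seg 2: a=-1, c=M2/2=29/28, d=(M3−M2)/(6·1)=-29/84, b=Δ2−h2·(2M2+M3)/6=97/42
t_q=4 → seg 1, τ=1; S=-3+19/42·τ+-3/28·τ²+4/21·τ³=-69/28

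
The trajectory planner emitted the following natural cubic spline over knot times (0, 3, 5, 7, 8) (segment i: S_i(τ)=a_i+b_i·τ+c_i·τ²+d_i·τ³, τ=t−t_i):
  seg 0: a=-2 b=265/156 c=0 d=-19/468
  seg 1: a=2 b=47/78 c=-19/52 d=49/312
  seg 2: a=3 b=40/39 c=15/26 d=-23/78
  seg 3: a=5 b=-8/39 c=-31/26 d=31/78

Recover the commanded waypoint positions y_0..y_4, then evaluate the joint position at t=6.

y_0 = S_0(0) = a_0 = -2
y_1 = S_1(0) = a_1 = 2
y_2 = S_2(0) = a_2 = 3
y_3 = S_3(0) = a_3 = 5
y_4 = S_3(1) = 4
t_q=6 is in segment 2 (τ=1); S_2(τ)=56/13

y_0=-2 y_1=2 y_2=3 y_3=5 y_4=4
S(6) = 56/13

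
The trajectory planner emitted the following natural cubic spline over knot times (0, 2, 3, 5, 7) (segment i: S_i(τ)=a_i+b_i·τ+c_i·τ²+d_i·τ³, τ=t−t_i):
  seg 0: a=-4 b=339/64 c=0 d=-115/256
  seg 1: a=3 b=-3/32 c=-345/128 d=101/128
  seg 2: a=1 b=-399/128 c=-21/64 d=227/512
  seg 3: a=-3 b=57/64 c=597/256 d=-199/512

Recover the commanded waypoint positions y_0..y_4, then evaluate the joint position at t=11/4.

y_0 = S_0(0) = a_0 = -4
y_1 = S_1(0) = a_1 = 3
y_2 = S_2(0) = a_2 = 1
y_3 = S_3(0) = a_3 = -3
y_4 = S_3(2) = 5
t_q=11/4 is in segment 1 (τ=3/4); S_1(τ)=14307/8192

y_0=-4 y_1=3 y_2=1 y_3=-3 y_4=5
S(11/4) = 14307/8192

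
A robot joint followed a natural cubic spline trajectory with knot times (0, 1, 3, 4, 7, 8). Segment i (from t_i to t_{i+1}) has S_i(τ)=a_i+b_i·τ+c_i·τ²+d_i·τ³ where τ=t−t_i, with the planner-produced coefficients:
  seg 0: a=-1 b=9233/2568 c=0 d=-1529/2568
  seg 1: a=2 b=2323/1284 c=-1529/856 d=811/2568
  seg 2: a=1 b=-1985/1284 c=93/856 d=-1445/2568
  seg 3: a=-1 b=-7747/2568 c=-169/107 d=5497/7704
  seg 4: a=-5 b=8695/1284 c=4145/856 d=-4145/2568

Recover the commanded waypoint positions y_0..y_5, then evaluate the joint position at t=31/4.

y_0=-1 y_1=2 y_2=1 y_3=-1 y_4=-5 y_5=5
S(31/4) = 116235/54784

y_0 = S_0(0) = a_0 = -1
y_1 = S_1(0) = a_1 = 2
y_2 = S_2(0) = a_2 = 1
y_3 = S_3(0) = a_3 = -1
y_4 = S_4(0) = a_4 = -5
y_5 = S_4(1) = 5
t_q=31/4 is in segment 4 (τ=3/4); S_4(τ)=116235/54784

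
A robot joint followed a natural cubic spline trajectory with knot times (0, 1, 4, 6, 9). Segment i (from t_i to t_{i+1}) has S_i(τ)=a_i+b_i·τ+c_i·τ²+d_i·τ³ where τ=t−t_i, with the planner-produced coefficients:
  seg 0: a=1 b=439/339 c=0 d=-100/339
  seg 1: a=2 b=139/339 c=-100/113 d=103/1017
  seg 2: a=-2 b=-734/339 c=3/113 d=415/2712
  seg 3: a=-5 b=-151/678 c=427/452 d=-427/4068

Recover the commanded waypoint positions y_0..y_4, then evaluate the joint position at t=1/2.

y_0 = S_0(0) = a_0 = 1
y_1 = S_1(0) = a_1 = 2
y_2 = S_2(0) = a_2 = -2
y_3 = S_3(0) = a_3 = -5
y_4 = S_3(3) = 0
t_q=1/2 is in segment 0 (τ=1/2); S_0(τ)=182/113

y_0=1 y_1=2 y_2=-2 y_3=-5 y_4=0
S(1/2) = 182/113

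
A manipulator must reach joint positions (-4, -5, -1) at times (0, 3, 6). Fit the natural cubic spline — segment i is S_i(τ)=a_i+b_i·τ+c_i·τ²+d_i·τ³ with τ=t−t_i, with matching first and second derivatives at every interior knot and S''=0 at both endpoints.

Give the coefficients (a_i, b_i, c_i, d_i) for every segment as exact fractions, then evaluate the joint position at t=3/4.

Δ: Δ0=-1/3, Δ1=4/3
row 1: diag=12, rhs=10; c'=1/4, d'=5/6
back: M1=5/6
M: M0=0, M1=5/6, M2=0
seg 0: a=-4, c=M0/2=0, d=(M1−M0)/(6·3)=5/108, b=Δ0−h0·(2M0+M1)/6=-3/4
seg 1: a=-5, c=M1/2=5/12, d=(M2−M1)/(6·3)=-5/108, b=Δ1−h1·(2M1+M2)/6=1/2
t_q=3/4 → seg 0, τ=3/4; S=-4+-3/4·τ+0·τ²+5/108·τ³=-1163/256

  seg 0: a=-4 b=-3/4 c=0 d=5/108
  seg 1: a=-5 b=1/2 c=5/12 d=-5/108
S(3/4) = -1163/256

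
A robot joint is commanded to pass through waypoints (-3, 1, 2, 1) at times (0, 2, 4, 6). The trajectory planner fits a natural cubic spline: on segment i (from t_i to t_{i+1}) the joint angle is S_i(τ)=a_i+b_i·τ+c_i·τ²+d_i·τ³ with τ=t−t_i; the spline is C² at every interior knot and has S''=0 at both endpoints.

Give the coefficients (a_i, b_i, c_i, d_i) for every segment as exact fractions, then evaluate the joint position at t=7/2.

Δ: Δ0=2, Δ1=1/2, Δ2=-1/2
row 1: diag=8, rhs=-9; c'=1/4, d'=-9/8
row 2: denom=8−2·1/4=15/2; d'=(-6−2·-9/8)/(15/2)=-1/2
back: M2=-1/2
back: M1=-9/8−1/4·-1/2=-1
M: M0=0, M1=-1, M2=-1/2, M3=0
seg 0: a=-3, c=M0/2=0, d=(M1−M0)/(6·2)=-1/12, b=Δ0−h0·(2M0+M1)/6=7/3
seg 1: a=1, c=M1/2=-1/2, d=(M2−M1)/(6·2)=1/24, b=Δ1−h1·(2M1+M2)/6=4/3
seg 2: a=2, c=M2/2=-1/4, d=(M3−M2)/(6·2)=1/24, b=Δ2−h2·(2M2+M3)/6=-1/6
t_q=7/2 → seg 1, τ=3/2; S=1+4/3·τ+-1/2·τ²+1/24·τ³=129/64

  seg 0: a=-3 b=7/3 c=0 d=-1/12
  seg 1: a=1 b=4/3 c=-1/2 d=1/24
  seg 2: a=2 b=-1/6 c=-1/4 d=1/24
S(7/2) = 129/64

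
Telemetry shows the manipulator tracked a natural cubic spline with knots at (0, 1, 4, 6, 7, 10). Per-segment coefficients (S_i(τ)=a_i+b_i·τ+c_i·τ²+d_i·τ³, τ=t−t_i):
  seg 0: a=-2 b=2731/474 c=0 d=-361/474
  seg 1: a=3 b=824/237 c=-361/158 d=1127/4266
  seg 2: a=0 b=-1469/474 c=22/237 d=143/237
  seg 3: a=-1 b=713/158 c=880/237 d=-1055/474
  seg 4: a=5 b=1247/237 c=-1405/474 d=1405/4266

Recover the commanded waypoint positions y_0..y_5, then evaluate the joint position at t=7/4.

y_0=-2 y_1=3 y_2=0 y_3=-1 y_4=5 y_5=3
S(7/4) = 44835/10112

y_0 = S_0(0) = a_0 = -2
y_1 = S_1(0) = a_1 = 3
y_2 = S_2(0) = a_2 = 0
y_3 = S_3(0) = a_3 = -1
y_4 = S_4(0) = a_4 = 5
y_5 = S_4(3) = 3
t_q=7/4 is in segment 1 (τ=3/4); S_1(τ)=44835/10112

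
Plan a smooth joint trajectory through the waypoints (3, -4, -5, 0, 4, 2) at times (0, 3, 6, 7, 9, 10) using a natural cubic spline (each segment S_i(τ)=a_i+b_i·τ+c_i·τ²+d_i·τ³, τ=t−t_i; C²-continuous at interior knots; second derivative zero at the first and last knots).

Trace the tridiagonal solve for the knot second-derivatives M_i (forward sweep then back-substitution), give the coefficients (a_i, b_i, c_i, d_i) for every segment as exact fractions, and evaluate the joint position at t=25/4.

Δ: Δ0=-7/3, Δ1=-1/3, Δ2=5, Δ3=2, Δ4=-2
row 1: diag=12, rhs=12; c'=1/4, d'=1
row 2: denom=8−3·1/4=29/4; d'=(32−3·1)/(29/4)=4
row 3: denom=6−1·4/29=170/29; d'=(-18−1·4)/(170/29)=-319/85
row 4: denom=6−2·29/85=452/85; d'=(-24−2·-319/85)/(452/85)=-701/226
back: M4=-701/226
back: M3=-319/85−29/85·-701/226=-609/226
back: M2=4−4/29·-609/226=494/113
back: M1=1−1/4·494/113=-21/226
M: M0=0, M1=-21/226, M2=494/113, M3=-609/226, M4=-701/226, M5=0
seg 0: a=3, c=M0/2=0, d=(M1−M0)/(6·3)=-7/1356, b=Δ0−h0·(2M0+M1)/6=-3101/1356
seg 1: a=-4, c=M1/2=-21/452, d=(M2−M1)/(6·3)=1009/4068, b=Δ1−h1·(2M1+M2)/6=-1645/678
seg 2: a=-5, c=M2/2=247/113, d=(M3−M2)/(6·1)=-1597/1356, b=Δ2−h2·(2M2+M3)/6=5413/1356
seg 3: a=0, c=M3/2=-609/452, d=(M4−M3)/(6·2)=-23/678, b=Δ3−h3·(2M3+M4)/6=3275/678
seg 4: a=4, c=M4/2=-701/452, d=(M5−M4)/(6·1)=701/1356, b=Δ4−h4·(2M4+M5)/6=-655/678
t_q=25/4 → seg 2, τ=1/4; S=-5+5413/1356·τ+247/113·τ²+-1597/1356·τ³=-112351/28928

  seg 0: a=3 b=-3101/1356 c=0 d=-7/1356
  seg 1: a=-4 b=-1645/678 c=-21/452 d=1009/4068
  seg 2: a=-5 b=5413/1356 c=247/113 d=-1597/1356
  seg 3: a=0 b=3275/678 c=-609/452 d=-23/678
  seg 4: a=4 b=-655/678 c=-701/452 d=701/1356
S(25/4) = -112351/28928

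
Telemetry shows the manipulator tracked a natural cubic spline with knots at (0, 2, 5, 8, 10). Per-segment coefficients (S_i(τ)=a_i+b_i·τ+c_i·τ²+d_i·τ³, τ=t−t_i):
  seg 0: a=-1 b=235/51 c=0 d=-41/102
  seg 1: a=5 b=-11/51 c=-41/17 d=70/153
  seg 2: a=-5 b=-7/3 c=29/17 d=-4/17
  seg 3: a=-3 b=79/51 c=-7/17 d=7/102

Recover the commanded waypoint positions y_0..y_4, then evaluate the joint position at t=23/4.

y_0 = S_0(0) = a_0 = -1
y_1 = S_1(0) = a_1 = 5
y_2 = S_2(0) = a_2 = -5
y_3 = S_3(0) = a_3 = -3
y_4 = S_3(2) = -1
t_q=23/4 is in segment 2 (τ=3/4); S_2(τ)=-801/136

y_0=-1 y_1=5 y_2=-5 y_3=-3 y_4=-1
S(23/4) = -801/136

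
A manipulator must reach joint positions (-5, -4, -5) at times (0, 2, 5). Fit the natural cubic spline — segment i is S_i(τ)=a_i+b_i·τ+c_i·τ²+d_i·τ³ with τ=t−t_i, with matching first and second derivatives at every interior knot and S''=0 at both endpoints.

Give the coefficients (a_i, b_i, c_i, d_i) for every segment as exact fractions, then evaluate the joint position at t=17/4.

Δ: Δ0=1/2, Δ1=-1/3
row 1: diag=10, rhs=-5; c'=3/10, d'=-1/2
back: M1=-1/2
M: M0=0, M1=-1/2, M2=0
seg 0: a=-5, c=M0/2=0, d=(M1−M0)/(6·2)=-1/24, b=Δ0−h0·(2M0+M1)/6=2/3
seg 1: a=-4, c=M1/2=-1/4, d=(M2−M1)/(6·3)=1/36, b=Δ1−h1·(2M1+M2)/6=1/6
t_q=17/4 → seg 1, τ=9/4; S=-4+1/6·τ+-1/4·τ²+1/36·τ³=-1171/256

  seg 0: a=-5 b=2/3 c=0 d=-1/24
  seg 1: a=-4 b=1/6 c=-1/4 d=1/36
S(17/4) = -1171/256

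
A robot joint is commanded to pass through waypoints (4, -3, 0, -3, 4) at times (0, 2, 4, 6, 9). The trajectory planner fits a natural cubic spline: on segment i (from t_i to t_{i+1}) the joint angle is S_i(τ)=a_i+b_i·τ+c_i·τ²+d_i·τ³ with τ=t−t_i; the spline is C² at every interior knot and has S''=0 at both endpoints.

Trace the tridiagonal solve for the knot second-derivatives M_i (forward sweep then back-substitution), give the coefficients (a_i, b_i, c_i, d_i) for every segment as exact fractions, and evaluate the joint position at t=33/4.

  seg 0: a=4 b=-1087/213 c=0 d=683/1704
  seg 1: a=-3 b=-125/426 c=683/284 d=-1285/1704
  seg 2: a=0 b=59/213 c=-301/142 d=1049/1704
  seg 3: a=-3 b=-347/426 c=447/284 d=-149/852
S(33/4) = 20781/18176

Δ: Δ0=-7/2, Δ1=3/2, Δ2=-3/2, Δ3=7/3
row 1: diag=8, rhs=30; c'=1/4, d'=15/4
row 2: denom=8−2·1/4=15/2; d'=(-18−2·15/4)/(15/2)=-17/5
row 3: denom=10−2·4/15=142/15; d'=(23−2·-17/5)/(142/15)=447/142
back: M3=447/142
back: M2=-17/5−4/15·447/142=-301/71
back: M1=15/4−1/4·-301/71=683/142
M: M0=0, M1=683/142, M2=-301/71, M3=447/142, M4=0
seg 0: a=4, c=M0/2=0, d=(M1−M0)/(6·2)=683/1704, b=Δ0−h0·(2M0+M1)/6=-1087/213
seg 1: a=-3, c=M1/2=683/284, d=(M2−M1)/(6·2)=-1285/1704, b=Δ1−h1·(2M1+M2)/6=-125/426
seg 2: a=0, c=M2/2=-301/142, d=(M3−M2)/(6·2)=1049/1704, b=Δ2−h2·(2M2+M3)/6=59/213
seg 3: a=-3, c=M3/2=447/284, d=(M4−M3)/(6·3)=-149/852, b=Δ3−h3·(2M3+M4)/6=-347/426
t_q=33/4 → seg 3, τ=9/4; S=-3+-347/426·τ+447/284·τ²+-149/852·τ³=20781/18176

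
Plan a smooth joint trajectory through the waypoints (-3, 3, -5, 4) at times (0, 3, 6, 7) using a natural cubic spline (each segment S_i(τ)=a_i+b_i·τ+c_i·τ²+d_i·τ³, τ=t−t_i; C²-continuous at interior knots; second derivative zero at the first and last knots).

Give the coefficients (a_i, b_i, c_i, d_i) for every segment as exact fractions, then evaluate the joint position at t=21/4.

  seg 0: a=-3 b=391/87 c=0 d=-217/783
  seg 1: a=3 b=-260/87 c=-217/87 d=679/783
  seg 2: a=-5 b=475/87 c=154/29 d=-154/87
S(21/4) = -12015/1856

Δ: Δ0=2, Δ1=-8/3, Δ2=9
row 1: diag=12, rhs=-28; c'=1/4, d'=-7/3
row 2: denom=8−3·1/4=29/4; d'=(70−3·-7/3)/(29/4)=308/29
back: M2=308/29
back: M1=-7/3−1/4·308/29=-434/87
M: M0=0, M1=-434/87, M2=308/29, M3=0
seg 0: a=-3, c=M0/2=0, d=(M1−M0)/(6·3)=-217/783, b=Δ0−h0·(2M0+M1)/6=391/87
seg 1: a=3, c=M1/2=-217/87, d=(M2−M1)/(6·3)=679/783, b=Δ1−h1·(2M1+M2)/6=-260/87
seg 2: a=-5, c=M2/2=154/29, d=(M3−M2)/(6·1)=-154/87, b=Δ2−h2·(2M2+M3)/6=475/87
t_q=21/4 → seg 1, τ=9/4; S=3+-260/87·τ+-217/87·τ²+679/783·τ³=-12015/1856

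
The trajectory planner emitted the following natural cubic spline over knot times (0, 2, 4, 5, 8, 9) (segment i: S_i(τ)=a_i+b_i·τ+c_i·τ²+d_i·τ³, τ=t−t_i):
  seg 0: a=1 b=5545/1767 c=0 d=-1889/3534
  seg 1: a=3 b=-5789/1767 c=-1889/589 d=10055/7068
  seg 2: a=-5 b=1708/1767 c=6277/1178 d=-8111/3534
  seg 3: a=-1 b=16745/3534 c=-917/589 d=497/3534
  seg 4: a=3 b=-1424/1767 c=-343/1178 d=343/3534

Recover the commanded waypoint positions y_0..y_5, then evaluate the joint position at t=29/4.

y_0 = S_0(0) = a_0 = 1
y_1 = S_1(0) = a_1 = 3
y_2 = S_2(0) = a_2 = -5
y_3 = S_3(0) = a_3 = -1
y_4 = S_4(0) = a_4 = 3
y_5 = S_4(1) = 2
t_q=29/4 is in segment 3 (τ=9/4); S_3(τ)=13417/3968

y_0=1 y_1=3 y_2=-5 y_3=-1 y_4=3 y_5=2
S(29/4) = 13417/3968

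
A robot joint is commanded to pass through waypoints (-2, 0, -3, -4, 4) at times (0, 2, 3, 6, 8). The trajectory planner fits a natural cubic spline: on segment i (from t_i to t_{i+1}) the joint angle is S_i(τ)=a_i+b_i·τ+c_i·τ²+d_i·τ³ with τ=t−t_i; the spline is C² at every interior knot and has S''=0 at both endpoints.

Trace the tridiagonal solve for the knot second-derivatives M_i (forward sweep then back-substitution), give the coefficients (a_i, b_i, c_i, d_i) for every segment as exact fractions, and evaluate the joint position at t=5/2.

Δ: Δ0=1, Δ1=-3, Δ2=-1/3, Δ3=4
row 1: diag=6, rhs=-24; c'=1/6, d'=-4
row 2: denom=8−1·1/6=47/6; d'=(16−1·-4)/(47/6)=120/47
row 3: denom=10−3·18/47=416/47; d'=(26−3·120/47)/(416/47)=431/208
back: M3=431/208
back: M2=120/47−18/47·431/208=183/104
back: M1=-4−1/6·183/104=-893/208
M: M0=0, M1=-893/208, M2=183/104, M3=431/208, M4=0
seg 0: a=-2, c=M0/2=0, d=(M1−M0)/(6·2)=-893/2496, b=Δ0−h0·(2M0+M1)/6=1517/624
seg 1: a=0, c=M1/2=-893/416, d=(M2−M1)/(6·1)=1259/1248, b=Δ1−h1·(2M1+M2)/6=-581/312
seg 2: a=-3, c=M2/2=183/208, d=(M3−M2)/(6·3)=5/288, b=Δ2−h2·(2M2+M3)/6=-3905/1248
seg 3: a=-4, c=M3/2=431/416, d=(M4−M3)/(6·2)=-431/2496, b=Δ3−h3·(2M3+M4)/6=817/312
t_q=5/2 → seg 1, τ=1/2; S=0+-581/312·τ+-893/416·τ²+1259/1248·τ³=-4465/3328

  seg 0: a=-2 b=1517/624 c=0 d=-893/2496
  seg 1: a=0 b=-581/312 c=-893/416 d=1259/1248
  seg 2: a=-3 b=-3905/1248 c=183/208 d=5/288
  seg 3: a=-4 b=817/312 c=431/416 d=-431/2496
S(5/2) = -4465/3328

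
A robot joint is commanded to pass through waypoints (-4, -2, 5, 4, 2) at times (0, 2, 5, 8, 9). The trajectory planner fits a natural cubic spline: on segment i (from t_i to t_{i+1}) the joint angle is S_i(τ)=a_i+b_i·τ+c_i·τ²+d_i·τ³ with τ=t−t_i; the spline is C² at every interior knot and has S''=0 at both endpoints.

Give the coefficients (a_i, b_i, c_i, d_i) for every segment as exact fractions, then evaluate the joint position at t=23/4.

Δ: Δ0=1, Δ1=7/3, Δ2=-1/3, Δ3=-2
row 1: diag=10, rhs=8; c'=3/10, d'=4/5
row 2: denom=12−3·3/10=111/10; d'=(-16−3·4/5)/(111/10)=-184/111
row 3: denom=8−3·10/37=266/37; d'=(-10−3·-184/111)/(266/37)=-93/133
back: M3=-93/133
back: M2=-184/111−10/37·-93/133=-586/399
back: M1=4/5−3/10·-586/399=165/133
M: M0=0, M1=165/133, M2=-586/399, M3=-93/133, M4=0
seg 0: a=-4, c=M0/2=0, d=(M1−M0)/(6·2)=55/532, b=Δ0−h0·(2M0+M1)/6=78/133
seg 1: a=-2, c=M1/2=165/266, d=(M2−M1)/(6·3)=-1081/7182, b=Δ1−h1·(2M1+M2)/6=243/133
seg 2: a=5, c=M2/2=-293/399, d=(M3−M2)/(6·3)=307/7182, b=Δ2−h2·(2M2+M3)/6=395/266
seg 3: a=4, c=M3/2=-93/266, d=(M4−M3)/(6·1)=31/266, b=Δ3−h3·(2M3+M4)/6=-235/133
t_q=23/4 → seg 2, τ=3/4; S=5+395/266·τ+-293/399·τ²+307/7182·τ³=97355/17024

  seg 0: a=-4 b=78/133 c=0 d=55/532
  seg 1: a=-2 b=243/133 c=165/266 d=-1081/7182
  seg 2: a=5 b=395/266 c=-293/399 d=307/7182
  seg 3: a=4 b=-235/133 c=-93/266 d=31/266
S(23/4) = 97355/17024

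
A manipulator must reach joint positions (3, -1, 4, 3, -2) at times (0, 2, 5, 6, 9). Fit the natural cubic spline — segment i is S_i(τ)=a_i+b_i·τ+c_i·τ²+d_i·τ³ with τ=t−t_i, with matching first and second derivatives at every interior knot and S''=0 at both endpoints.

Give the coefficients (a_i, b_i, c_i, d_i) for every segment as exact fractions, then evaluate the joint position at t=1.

Δ: Δ0=-2, Δ1=5/3, Δ2=-1, Δ3=-5/3
row 1: diag=10, rhs=22; c'=3/10, d'=11/5
row 2: denom=8−3·3/10=71/10; d'=(-16−3·11/5)/(71/10)=-226/71
row 3: denom=8−1·10/71=558/71; d'=(-4−1·-226/71)/(558/71)=-29/279
back: M3=-29/279
back: M2=-226/71−10/71·-29/279=-884/279
back: M1=11/5−3/10·-884/279=293/93
M: M0=0, M1=293/93, M2=-884/279, M3=-29/279, M4=0
seg 0: a=3, c=M0/2=0, d=(M1−M0)/(6·2)=293/1116, b=Δ0−h0·(2M0+M1)/6=-851/279
seg 1: a=-1, c=M1/2=293/186, d=(M2−M1)/(6·3)=-1763/5022, b=Δ1−h1·(2M1+M2)/6=28/279
seg 2: a=4, c=M2/2=-442/279, d=(M3−M2)/(6·1)=95/186, b=Δ2−h2·(2M2+M3)/6=41/558
seg 3: a=3, c=M3/2=-29/558, d=(M4−M3)/(6·3)=29/5022, b=Δ3−h3·(2M3+M4)/6=-436/279
t_q=1 → seg 0, τ=1; S=3+-851/279·τ+0·τ²+293/1116·τ³=79/372

  seg 0: a=3 b=-851/279 c=0 d=293/1116
  seg 1: a=-1 b=28/279 c=293/186 d=-1763/5022
  seg 2: a=4 b=41/558 c=-442/279 d=95/186
  seg 3: a=3 b=-436/279 c=-29/558 d=29/5022
S(1) = 79/372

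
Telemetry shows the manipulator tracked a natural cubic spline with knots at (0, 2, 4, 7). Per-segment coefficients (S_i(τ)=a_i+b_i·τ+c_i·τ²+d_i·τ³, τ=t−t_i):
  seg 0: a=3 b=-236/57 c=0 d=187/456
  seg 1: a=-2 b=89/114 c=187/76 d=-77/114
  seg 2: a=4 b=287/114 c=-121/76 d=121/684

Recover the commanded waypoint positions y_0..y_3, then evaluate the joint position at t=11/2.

y_0 = S_0(0) = a_0 = 3
y_1 = S_1(0) = a_1 = -2
y_2 = S_2(0) = a_2 = 4
y_3 = S_2(3) = 2
t_q=11/2 is in segment 2 (τ=3/2); S_2(τ)=2913/608

y_0=3 y_1=-2 y_2=4 y_3=2
S(11/2) = 2913/608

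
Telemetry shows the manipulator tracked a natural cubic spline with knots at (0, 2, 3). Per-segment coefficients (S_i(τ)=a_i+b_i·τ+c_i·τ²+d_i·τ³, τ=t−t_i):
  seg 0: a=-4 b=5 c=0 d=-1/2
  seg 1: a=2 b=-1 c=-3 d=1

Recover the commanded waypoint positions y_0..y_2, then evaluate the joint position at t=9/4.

y_0=-4 y_1=2 y_2=-1
S(9/4) = 101/64

y_0 = S_0(0) = a_0 = -4
y_1 = S_1(0) = a_1 = 2
y_2 = S_1(1) = -1
t_q=9/4 is in segment 1 (τ=1/4); S_1(τ)=101/64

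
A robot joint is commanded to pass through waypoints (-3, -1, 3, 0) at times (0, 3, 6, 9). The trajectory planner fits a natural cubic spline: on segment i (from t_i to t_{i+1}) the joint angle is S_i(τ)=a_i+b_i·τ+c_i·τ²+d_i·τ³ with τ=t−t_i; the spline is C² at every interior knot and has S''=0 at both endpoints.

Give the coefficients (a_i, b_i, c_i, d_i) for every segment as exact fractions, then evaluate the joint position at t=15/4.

  seg 0: a=-3 b=1/3 c=0 d=1/27
  seg 1: a=-1 b=4/3 c=1/3 d=-1/9
  seg 2: a=3 b=1/3 c=-2/3 d=2/27
S(15/4) = 9/64

Δ: Δ0=2/3, Δ1=4/3, Δ2=-1
row 1: diag=12, rhs=4; c'=1/4, d'=1/3
row 2: denom=12−3·1/4=45/4; d'=(-14−3·1/3)/(45/4)=-4/3
back: M2=-4/3
back: M1=1/3−1/4·-4/3=2/3
M: M0=0, M1=2/3, M2=-4/3, M3=0
seg 0: a=-3, c=M0/2=0, d=(M1−M0)/(6·3)=1/27, b=Δ0−h0·(2M0+M1)/6=1/3
seg 1: a=-1, c=M1/2=1/3, d=(M2−M1)/(6·3)=-1/9, b=Δ1−h1·(2M1+M2)/6=4/3
seg 2: a=3, c=M2/2=-2/3, d=(M3−M2)/(6·3)=2/27, b=Δ2−h2·(2M2+M3)/6=1/3
t_q=15/4 → seg 1, τ=3/4; S=-1+4/3·τ+1/3·τ²+-1/9·τ³=9/64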